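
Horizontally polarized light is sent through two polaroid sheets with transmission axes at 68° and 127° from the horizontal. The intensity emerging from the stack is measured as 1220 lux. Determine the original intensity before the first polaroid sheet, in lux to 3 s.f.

By Malus's law, I₁ = I₀ cos²(68° − 0°) = I₀ cos²(68°) = 0.1403 I₀.
I₂ = I₁ cos²(127° − 68°) = 0.1403 I₀ · cos²(59°) = 0.03722 I₀.
So 1220 lux = 0.03722 I₀, giving I₀ = 1220/0.03722 = 3.277e+04 lux.

I₀ ≈ 3.28e4 lux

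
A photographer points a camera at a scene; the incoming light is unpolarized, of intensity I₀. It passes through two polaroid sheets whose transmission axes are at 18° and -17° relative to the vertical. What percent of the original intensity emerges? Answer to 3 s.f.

≈ 33.6%

Unpolarized light through the first polarizer → I₁ = ½ I₀, now polarized at 18°.
I₂ = I₁ cos²(-17° − 18°) = 0.5 I₀ · cos²(35°) = 0.3355 I₀.
That is 33.55% of the incident intensity.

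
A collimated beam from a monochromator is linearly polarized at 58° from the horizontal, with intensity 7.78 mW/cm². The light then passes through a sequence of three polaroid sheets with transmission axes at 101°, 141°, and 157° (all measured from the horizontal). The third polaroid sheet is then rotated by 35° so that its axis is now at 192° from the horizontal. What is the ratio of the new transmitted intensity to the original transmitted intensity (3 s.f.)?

I_new/I_old ≈ 0.429

Before rotation:
I₁ = I₀ cos²(101° − 58°) = I₀ cos²(43°) = 0.5349 I₀.
I₂ = I₁ cos²(141° − 101°) = 0.5349 I₀ · cos²(40°) = 0.3139 I₀.
I₃ = I₂ cos²(157° − 141°) = 0.3139 I₀ · cos²(16°) = 0.29 I₀.
After rotation:
I₁ = I₀ cos²(101° − 58°) = I₀ cos²(43°) = 0.5349 I₀.
I₂ = I₁ cos²(141° − 101°) = 0.5349 I₀ · cos²(40°) = 0.3139 I₀.
I₃ = I₂ cos²(192° − 141°) = 0.3139 I₀ · cos²(51°) = 0.1243 I₀.
Ratio = 0.1243 / 0.29 = 0.4286.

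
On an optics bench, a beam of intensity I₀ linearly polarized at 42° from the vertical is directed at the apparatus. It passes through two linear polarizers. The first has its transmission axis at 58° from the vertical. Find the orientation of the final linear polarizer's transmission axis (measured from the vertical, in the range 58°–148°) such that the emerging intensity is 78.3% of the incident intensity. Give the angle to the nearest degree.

θ ≈ 81°

I₁ = I₀ cos²(58° − 42°) = I₀ cos²(16°) = 0.924 I₀.
Need I₂/I₀ = 0.783, so cos²(θ − 58°) = 0.783 / 0.924 = 0.8474.
θ − 58° = arccos(√0.8474) = 23.0°, giving θ ≈ 58 + 23.0 = 81.0°.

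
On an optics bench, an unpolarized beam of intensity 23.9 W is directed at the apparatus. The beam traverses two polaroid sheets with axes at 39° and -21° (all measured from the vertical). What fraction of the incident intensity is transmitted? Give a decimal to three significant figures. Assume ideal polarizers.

Unpolarized light through the first polarizer → I₁ = 23.9 W/2 = 11.95 W, polarized at 39°.
I₂ = I₁ · cos²(60°) = 11.95 · 0.25 = 2.988 W.
Transmitted fraction = 0.125.

I/I₀ ≈ 0.125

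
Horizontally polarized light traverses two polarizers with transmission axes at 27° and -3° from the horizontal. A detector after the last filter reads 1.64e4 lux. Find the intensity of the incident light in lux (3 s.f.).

I₀ ≈ 2.75e4 lux

I₁ = I₀ cos²(27° − 0°) = I₀ cos²(27°) = 0.7939 I₀.
I₂ = I₁ cos²(-3° − 27°) = 0.7939 I₀ · cos²(30°) = 0.5954 I₀.
So 1.64e4 lux = 0.5954 I₀, giving I₀ = 1.64e4/0.5954 = 2.754e+04 lux.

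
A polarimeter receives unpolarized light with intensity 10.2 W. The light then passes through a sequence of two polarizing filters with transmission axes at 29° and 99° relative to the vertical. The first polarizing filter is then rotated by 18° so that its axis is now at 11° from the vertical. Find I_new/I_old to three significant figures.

I_new/I_old ≈ 0.0104

Before rotation:
Unpolarized light through the first polarizer → I₁ = ½ I₀, now polarized at 29°.
I₂ = I₁ cos²(99° − 29°) = 0.5 I₀ · cos²(70°) = 0.05849 I₀.
After rotation:
Unpolarized light through the first polarizer → I₁ = ½ I₀, now polarized at 11°.
I₂ = I₁ cos²(99° − 11°) = 0.5 I₀ · cos²(88°) = 0.000609 I₀.
Ratio = 0.000609 / 0.05849 = 0.01041.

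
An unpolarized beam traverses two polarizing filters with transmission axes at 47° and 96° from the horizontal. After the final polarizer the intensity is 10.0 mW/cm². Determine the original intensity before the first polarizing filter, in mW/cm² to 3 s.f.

Unpolarized light through the first polarizer → I₁ = ½ I₀, now polarized at 47°.
I₂ = I₁ cos²(96° − 47°) = 0.5 I₀ · cos²(49°) = 0.2152 I₀.
So 10.0 mW/cm² = 0.2152 I₀, giving I₀ = 10.0/0.2152 = 46.47 mW/cm².

I₀ ≈ 46.5 mW/cm²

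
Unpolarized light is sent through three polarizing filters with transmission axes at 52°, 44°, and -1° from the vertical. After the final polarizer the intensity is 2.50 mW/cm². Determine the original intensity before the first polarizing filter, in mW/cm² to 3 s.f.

I₀ ≈ 10.2 mW/cm²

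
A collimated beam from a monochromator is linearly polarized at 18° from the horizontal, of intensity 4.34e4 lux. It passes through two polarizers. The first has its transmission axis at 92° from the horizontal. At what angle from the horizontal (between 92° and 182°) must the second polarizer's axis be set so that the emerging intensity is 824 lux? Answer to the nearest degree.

θ ≈ 152°

By Malus's law, I₁ = I₀ cos²(92° − 18°) = I₀ cos²(74°) = 0.07598 I₀.
Target fraction: 824 / 4.34e4 lux = 0.01899 of I₀.
Need I₂/I₀ = 0.01899, so cos²(θ − 92°) = 0.01899 / 0.07598 = 0.2499.
θ − 92° = arccos(√0.2499) = 60.0°, giving θ ≈ 92 + 60.0 = 152.0°.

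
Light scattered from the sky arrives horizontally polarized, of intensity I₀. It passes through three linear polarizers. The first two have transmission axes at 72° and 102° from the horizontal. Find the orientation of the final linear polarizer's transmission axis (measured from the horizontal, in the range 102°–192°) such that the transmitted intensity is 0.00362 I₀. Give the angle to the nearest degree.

By Malus's law, I₁ = I₀ cos²(72° − 0°) = I₀ cos²(72°) = 0.09549 I₀.
I₂ = I₁ cos²(102° − 72°) = 0.09549 I₀ · cos²(30°) = 0.07162 I₀.
Need I₃/I₀ = 0.00362, so cos²(θ − 102°) = 0.00362 / 0.07162 = 0.05055.
θ − 102° = arccos(√0.05055) = 77.0°, giving θ ≈ 102 + 77.0 = 179.0°.

θ ≈ 179°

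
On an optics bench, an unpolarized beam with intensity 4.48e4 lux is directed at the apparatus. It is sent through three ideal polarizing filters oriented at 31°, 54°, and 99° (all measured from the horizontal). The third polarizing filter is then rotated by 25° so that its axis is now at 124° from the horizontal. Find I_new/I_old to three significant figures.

Before rotation:
Unpolarized light through the first polarizer → I₁ = ½ I₀, now polarized at 31°.
I₂ = I₁ cos²(54° − 31°) = 0.5 I₀ · cos²(23°) = 0.4237 I₀.
I₃ = I₂ cos²(99° − 54°) = 0.4237 I₀ · cos²(45°) = 0.2118 I₀.
After rotation:
Unpolarized light through the first polarizer → I₁ = ½ I₀, now polarized at 31°.
I₂ = I₁ cos²(54° − 31°) = 0.5 I₀ · cos²(23°) = 0.4237 I₀.
I₃ = I₂ cos²(124° − 54°) = 0.4237 I₀ · cos²(70°) = 0.04956 I₀.
Ratio = 0.04956 / 0.2118 = 0.234.

I_new/I_old ≈ 0.234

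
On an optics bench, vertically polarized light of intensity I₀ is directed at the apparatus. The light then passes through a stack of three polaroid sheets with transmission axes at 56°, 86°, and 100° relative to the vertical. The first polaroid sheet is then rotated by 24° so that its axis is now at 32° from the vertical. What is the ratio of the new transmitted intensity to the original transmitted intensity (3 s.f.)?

Before rotation:
I₁ = I₀ cos²(56° − 0°) = I₀ cos²(56°) = 0.3127 I₀.
I₂ = I₁ cos²(86° − 56°) = 0.3127 I₀ · cos²(30°) = 0.2345 I₀.
I₃ = I₂ cos²(100° − 86°) = 0.2345 I₀ · cos²(14°) = 0.2208 I₀.
After rotation:
I₁ = I₀ cos²(32° − 0°) = I₀ cos²(32°) = 0.7192 I₀.
I₂ = I₁ cos²(86° − 32°) = 0.7192 I₀ · cos²(54°) = 0.2485 I₀.
I₃ = I₂ cos²(100° − 86°) = 0.2485 I₀ · cos²(14°) = 0.2339 I₀.
Ratio = 0.2339 / 0.2208 = 1.059.

I_new/I_old ≈ 1.06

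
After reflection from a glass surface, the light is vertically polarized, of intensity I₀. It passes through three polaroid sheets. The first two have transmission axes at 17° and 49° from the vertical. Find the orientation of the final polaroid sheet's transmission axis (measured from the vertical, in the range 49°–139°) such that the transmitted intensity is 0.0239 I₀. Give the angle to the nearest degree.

θ ≈ 128°

By Malus's law, I₁ = I₀ cos²(17° − 0°) = I₀ cos²(17°) = 0.9145 I₀.
I₂ = I₁ cos²(49° − 17°) = 0.9145 I₀ · cos²(32°) = 0.6577 I₀.
Need I₃/I₀ = 0.0239, so cos²(θ − 49°) = 0.0239 / 0.6577 = 0.03634.
θ − 49° = arccos(√0.03634) = 79.0°, giving θ ≈ 49 + 79.0 = 128.0°.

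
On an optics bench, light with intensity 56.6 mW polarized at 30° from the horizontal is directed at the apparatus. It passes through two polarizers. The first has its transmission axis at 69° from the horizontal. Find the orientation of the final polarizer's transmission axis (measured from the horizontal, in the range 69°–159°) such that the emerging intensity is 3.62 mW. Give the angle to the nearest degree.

θ ≈ 140°

By Malus's law, I₁ = I₀ cos²(69° − 30°) = I₀ cos²(39°) = 0.604 I₀.
Target fraction: 3.62 / 56.6 mW = 0.06396 of I₀.
Need I₂/I₀ = 0.06396, so cos²(θ − 69°) = 0.06396 / 0.604 = 0.1059.
θ − 69° = arccos(√0.1059) = 71.0°, giving θ ≈ 69 + 71.0 = 140.0°.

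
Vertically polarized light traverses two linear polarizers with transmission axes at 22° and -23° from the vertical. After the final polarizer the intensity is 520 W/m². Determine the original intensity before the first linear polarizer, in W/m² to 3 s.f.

I₁ = I₀ cos²(22° − 0°) = I₀ cos²(22°) = 0.8597 I₀.
I₂ = I₁ cos²(-23° − 22°) = 0.8597 I₀ · cos²(45°) = 0.4298 I₀.
So 520 W/m² = 0.4298 I₀, giving I₀ = 520/0.4298 = 1210 W/m².

I₀ ≈ 1210 W/m²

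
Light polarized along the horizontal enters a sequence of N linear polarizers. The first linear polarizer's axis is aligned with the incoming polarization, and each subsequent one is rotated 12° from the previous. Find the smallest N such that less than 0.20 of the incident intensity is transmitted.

First polarizer is aligned with the polarization: full transmission.
Each further stage multiplies by cos²(12°) = 0.9568.
After N polarizers: T = 0.9568^(N−1). Require T < 0.20 ⇒ N−1 > ln(0.20)/ln(0.9568) = 36.42, so N−1 ≥ 37 and N = 38.
Check: N=38 gives T = 0.195 < 0.20; N=37 gives T = 0.2038.

N = 38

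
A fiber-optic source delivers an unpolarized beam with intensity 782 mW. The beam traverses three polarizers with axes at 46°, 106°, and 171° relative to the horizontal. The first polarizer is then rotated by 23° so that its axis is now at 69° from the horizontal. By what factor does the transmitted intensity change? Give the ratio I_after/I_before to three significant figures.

I_new/I_old ≈ 2.55

Before rotation:
Unpolarized light through the first polarizer → I₁ = ½ I₀, now polarized at 46°.
I₂ = I₁ cos²(106° − 46°) = 0.5 I₀ · cos²(60°) = 0.125 I₀.
I₃ = I₂ cos²(171° − 106°) = 0.125 I₀ · cos²(65°) = 0.02233 I₀.
After rotation:
Unpolarized light through the first polarizer → I₁ = ½ I₀, now polarized at 69°.
I₂ = I₁ cos²(106° − 69°) = 0.5 I₀ · cos²(37°) = 0.3189 I₀.
I₃ = I₂ cos²(171° − 106°) = 0.3189 I₀ · cos²(65°) = 0.05696 I₀.
Ratio = 0.05696 / 0.02233 = 2.551.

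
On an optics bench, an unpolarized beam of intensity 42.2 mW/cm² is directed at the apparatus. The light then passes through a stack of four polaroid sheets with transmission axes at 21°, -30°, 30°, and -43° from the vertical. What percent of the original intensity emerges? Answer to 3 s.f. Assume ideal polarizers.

Unpolarized light through the first polarizer → I₁ = 42.2 mW/cm²/2 = 21.1 mW/cm², polarized at 21°.
I₂ = I₁ · cos²(51°) = 21.1 · 0.396 = 8.357 mW/cm².
I₃ = I₂ · cos²(60°) = 8.357 · 0.25 = 2.089 mW/cm².
I₄ = I₃ · cos²(73°) = 2.089 · 0.08548 = 0.1786 mW/cm².
That is 0.4232% of the incident intensity.

≈ 0.423%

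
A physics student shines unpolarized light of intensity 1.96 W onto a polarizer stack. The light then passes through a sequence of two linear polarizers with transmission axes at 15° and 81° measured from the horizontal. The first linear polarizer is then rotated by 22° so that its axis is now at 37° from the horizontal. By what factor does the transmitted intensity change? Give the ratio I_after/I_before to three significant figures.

Before rotation:
Unpolarized light through the first polarizer → I₁ = ½ I₀, now polarized at 15°.
I₂ = I₁ cos²(81° − 15°) = 0.5 I₀ · cos²(66°) = 0.08272 I₀.
After rotation:
Unpolarized light through the first polarizer → I₁ = ½ I₀, now polarized at 37°.
I₂ = I₁ cos²(81° − 37°) = 0.5 I₀ · cos²(44°) = 0.2587 I₀.
Ratio = 0.2587 / 0.08272 = 3.128.

I_new/I_old ≈ 3.13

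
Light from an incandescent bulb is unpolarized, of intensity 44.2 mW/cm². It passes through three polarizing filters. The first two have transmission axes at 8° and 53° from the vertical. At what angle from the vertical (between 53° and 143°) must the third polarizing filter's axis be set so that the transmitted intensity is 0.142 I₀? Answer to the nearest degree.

θ ≈ 94°

Unpolarized light through the first polarizer → I₁ = ½ I₀, now polarized at 8°.
I₂ = I₁ cos²(53° − 8°) = 0.5 I₀ · cos²(45°) = 0.25 I₀.
Need I₃/I₀ = 0.142, so cos²(θ − 53°) = 0.142 / 0.25 = 0.568.
θ − 53° = arccos(√0.568) = 41.1°, giving θ ≈ 53 + 41.1 = 94.1°.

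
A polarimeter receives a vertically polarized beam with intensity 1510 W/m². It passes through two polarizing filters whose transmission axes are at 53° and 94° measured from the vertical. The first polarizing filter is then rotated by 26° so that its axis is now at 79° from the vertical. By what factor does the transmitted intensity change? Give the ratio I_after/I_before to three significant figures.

I_new/I_old ≈ 0.165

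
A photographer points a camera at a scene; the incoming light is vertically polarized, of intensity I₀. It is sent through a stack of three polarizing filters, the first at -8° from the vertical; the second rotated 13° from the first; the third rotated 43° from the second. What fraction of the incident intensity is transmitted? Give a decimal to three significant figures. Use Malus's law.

By Malus's law, I₁ = I₀ cos²(-8° − 0°) = I₀ cos²(8°) = 0.9806 I₀.
I₂ = I₁ cos²(13°) = 0.9806 · 0.9494 I₀ = 0.931 I₀.
I₃ = I₂ cos²(43°) = 0.931 · 0.5349 I₀ = 0.498 I₀.
Transmitted fraction = 0.498.

≈ 0.498 I₀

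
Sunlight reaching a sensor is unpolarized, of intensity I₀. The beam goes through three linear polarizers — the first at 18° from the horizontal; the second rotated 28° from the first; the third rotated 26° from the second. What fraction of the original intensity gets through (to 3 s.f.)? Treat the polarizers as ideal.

≈ 0.315 I₀

Unpolarized light through the first polarizer → I₁ = ½ I₀, now polarized at 18°.
I₂ = I₁ cos²(28°) = 0.5 · 0.7796 I₀ = 0.3898 I₀.
I₃ = I₂ cos²(26°) = 0.3898 · 0.8078 I₀ = 0.3149 I₀.
Transmitted fraction = 0.3149.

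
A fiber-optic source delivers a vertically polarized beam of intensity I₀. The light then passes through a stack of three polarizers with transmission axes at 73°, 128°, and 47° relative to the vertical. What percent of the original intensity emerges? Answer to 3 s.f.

By Malus's law, I₁ = I₀ cos²(73° − 0°) = I₀ cos²(73°) = 0.08548 I₀.
I₂ = I₁ cos²(128° − 73°) = 0.08548 I₀ · cos²(55°) = 0.02812 I₀.
I₃ = I₂ cos²(47° − 128°) = 0.02812 I₀ · cos²(81°) = 0.0006882 I₀.
That is 0.06882% of the incident intensity.

≈ 0.0688%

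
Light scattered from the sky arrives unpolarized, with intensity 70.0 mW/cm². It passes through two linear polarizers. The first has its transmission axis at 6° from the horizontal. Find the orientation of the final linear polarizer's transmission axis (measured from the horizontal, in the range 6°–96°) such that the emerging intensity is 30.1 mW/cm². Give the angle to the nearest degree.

θ ≈ 28°

Unpolarized light through the first polarizer → I₁ = ½ I₀, now polarized at 6°.
Target fraction: 30.1 / 70.0 mW/cm² = 0.43 of I₀.
Need I₂/I₀ = 0.43, so cos²(θ − 6°) = 0.43 / 0.5 = 0.86.
θ − 6° = arccos(√0.86) = 22.0°, giving θ ≈ 6 + 22.0 = 28.0°.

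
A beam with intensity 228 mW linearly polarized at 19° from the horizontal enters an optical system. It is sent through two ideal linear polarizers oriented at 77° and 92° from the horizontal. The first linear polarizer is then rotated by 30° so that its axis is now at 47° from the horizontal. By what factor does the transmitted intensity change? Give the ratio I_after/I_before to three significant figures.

Before rotation:
I₁ = I₀ cos²(77° − 19°) = I₀ cos²(58°) = 0.2808 I₀.
I₂ = I₁ cos²(92° − 77°) = 0.2808 I₀ · cos²(15°) = 0.262 I₀.
After rotation:
I₁ = I₀ cos²(47° − 19°) = I₀ cos²(28°) = 0.7796 I₀.
I₂ = I₁ cos²(92° − 47°) = 0.7796 I₀ · cos²(45°) = 0.3898 I₀.
Ratio = 0.3898 / 0.262 = 1.488.

I_new/I_old ≈ 1.49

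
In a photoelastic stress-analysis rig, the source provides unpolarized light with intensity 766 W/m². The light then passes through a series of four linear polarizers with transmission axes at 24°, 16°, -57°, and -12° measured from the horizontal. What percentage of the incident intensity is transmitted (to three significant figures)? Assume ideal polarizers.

≈ 2.10%

Unpolarized light through the first polarizer → I₁ = 766 W/m²/2 = 383 W/m², polarized at 24°.
I₂ = I₁ · cos²(8°) = 383 · 0.9806 = 375.6 W/m².
I₃ = I₂ · cos²(73°) = 375.6 · 0.08548 = 32.11 W/m².
I₄ = I₃ · cos²(45°) = 32.11 · 0.5 = 16.05 W/m².
That is 2.096% of the incident intensity.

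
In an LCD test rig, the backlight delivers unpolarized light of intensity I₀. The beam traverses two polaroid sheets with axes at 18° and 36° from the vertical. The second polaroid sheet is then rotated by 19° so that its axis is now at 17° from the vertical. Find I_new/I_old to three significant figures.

Before rotation:
Unpolarized light through the first polarizer → I₁ = ½ I₀, now polarized at 18°.
I₂ = I₁ cos²(36° − 18°) = 0.5 I₀ · cos²(18°) = 0.4523 I₀.
After rotation:
Unpolarized light through the first polarizer → I₁ = ½ I₀, now polarized at 18°.
I₂ = I₁ cos²(17° − 18°) = 0.5 I₀ · cos²(1°) = 0.4998 I₀.
Ratio = 0.4998 / 0.4523 = 1.105.

I_new/I_old ≈ 1.11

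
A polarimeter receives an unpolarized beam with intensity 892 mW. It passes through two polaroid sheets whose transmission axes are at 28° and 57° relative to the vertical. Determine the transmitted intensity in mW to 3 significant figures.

I ≈ 341 mW

Unpolarized light through the first polarizer → I₁ = 892 mW/2 = 446 mW, polarized at 28°.
I₂ = I₁ · cos²(29°) = 446 · 0.765 = 341.2 mW.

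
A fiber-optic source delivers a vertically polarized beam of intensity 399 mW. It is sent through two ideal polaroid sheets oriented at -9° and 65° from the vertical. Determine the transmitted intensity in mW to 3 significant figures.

By Malus's law, I₁ = 399 mW · cos²(9°) = 389.2 mW.
I₂ = I₁ · cos²(74°) = 389.2 · 0.07598 = 29.57 mW.

I ≈ 29.6 mW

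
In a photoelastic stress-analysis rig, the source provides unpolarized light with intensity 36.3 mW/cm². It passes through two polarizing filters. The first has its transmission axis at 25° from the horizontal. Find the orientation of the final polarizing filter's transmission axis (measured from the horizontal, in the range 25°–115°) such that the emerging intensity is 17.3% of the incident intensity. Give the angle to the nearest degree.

θ ≈ 79°

Unpolarized light through the first polarizer → I₁ = ½ I₀, now polarized at 25°.
Need I₂/I₀ = 0.173, so cos²(θ − 25°) = 0.173 / 0.5 = 0.346.
θ − 25° = arccos(√0.346) = 54.0°, giving θ ≈ 25 + 54.0 = 79.0°.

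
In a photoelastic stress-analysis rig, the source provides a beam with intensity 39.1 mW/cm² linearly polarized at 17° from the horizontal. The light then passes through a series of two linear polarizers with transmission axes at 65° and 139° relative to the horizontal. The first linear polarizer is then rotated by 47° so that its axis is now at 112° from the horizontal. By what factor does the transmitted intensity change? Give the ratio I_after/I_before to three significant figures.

Before rotation:
By Malus's law, I₁ = I₀ cos²(65° − 17°) = I₀ cos²(48°) = 0.4477 I₀.
I₂ = I₁ cos²(139° − 65°) = 0.4477 I₀ · cos²(74°) = 0.03402 I₀.
After rotation:
I₁ = I₀ cos²(112° − 17°) = I₀ cos²(85°) = 0.007596 I₀.
I₂ = I₁ cos²(139° − 112°) = 0.007596 I₀ · cos²(27°) = 0.006031 I₀.
Ratio = 0.006031 / 0.03402 = 0.1773.

I_new/I_old ≈ 0.177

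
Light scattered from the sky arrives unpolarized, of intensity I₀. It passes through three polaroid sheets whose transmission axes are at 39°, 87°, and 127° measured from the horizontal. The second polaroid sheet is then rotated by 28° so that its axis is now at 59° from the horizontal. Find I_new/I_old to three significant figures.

Before rotation:
Unpolarized light through the first polarizer → I₁ = ½ I₀, now polarized at 39°.
I₂ = I₁ cos²(87° − 39°) = 0.5 I₀ · cos²(48°) = 0.2239 I₀.
I₃ = I₂ cos²(127° − 87°) = 0.2239 I₀ · cos²(40°) = 0.1314 I₀.
After rotation:
Unpolarized light through the first polarizer → I₁ = ½ I₀, now polarized at 39°.
I₂ = I₁ cos²(59° − 39°) = 0.5 I₀ · cos²(20°) = 0.4415 I₀.
I₃ = I₂ cos²(127° − 59°) = 0.4415 I₀ · cos²(68°) = 0.06196 I₀.
Ratio = 0.06196 / 0.1314 = 0.4716.

I_new/I_old ≈ 0.472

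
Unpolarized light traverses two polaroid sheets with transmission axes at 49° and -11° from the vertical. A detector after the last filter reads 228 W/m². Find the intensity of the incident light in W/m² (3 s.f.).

I₀ ≈ 1820 W/m²

Unpolarized light through the first polarizer → I₁ = ½ I₀, now polarized at 49°.
I₂ = I₁ cos²(-11° − 49°) = 0.5 I₀ · cos²(60°) = 0.125 I₀.
So 228 W/m² = 0.125 I₀, giving I₀ = 228/0.125 = 1824 W/m².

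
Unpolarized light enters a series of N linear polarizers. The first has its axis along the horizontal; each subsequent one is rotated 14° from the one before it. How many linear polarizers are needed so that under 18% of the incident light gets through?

First polarizer halves the unpolarized light: factor 1/2.
Each further stage multiplies by cos²(14°) = 0.9415.
After N polarizers: T = 0.5·0.9415^(N−1). Require T < 0.18 ⇒ N−1 > ln(0.18/0.5)/ln(0.9415) = 16.94, so N−1 ≥ 17 and N = 18.
Check: N=18 gives T = 0.1794 < 0.18; N=17 gives T = 0.1905.

N = 18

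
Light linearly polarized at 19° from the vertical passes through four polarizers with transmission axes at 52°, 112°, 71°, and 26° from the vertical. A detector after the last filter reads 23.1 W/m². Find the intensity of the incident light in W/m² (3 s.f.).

I₀ ≈ 461 W/m²

By Malus's law, I₁ = I₀ cos²(52° − 19°) = I₀ cos²(33°) = 0.7034 I₀.
I₂ = I₁ cos²(112° − 52°) = 0.7034 I₀ · cos²(60°) = 0.1758 I₀.
I₃ = I₂ cos²(71° − 112°) = 0.1758 I₀ · cos²(41°) = 0.1002 I₀.
I₄ = I₃ cos²(26° − 71°) = 0.1002 I₀ · cos²(45°) = 0.05008 I₀.
So 23.1 W/m² = 0.05008 I₀, giving I₀ = 23.1/0.05008 = 461.3 W/m².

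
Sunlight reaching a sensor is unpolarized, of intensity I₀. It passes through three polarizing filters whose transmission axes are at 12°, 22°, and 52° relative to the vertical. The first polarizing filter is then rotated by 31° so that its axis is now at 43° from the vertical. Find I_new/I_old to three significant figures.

Before rotation:
Unpolarized light through the first polarizer → I₁ = ½ I₀, now polarized at 12°.
I₂ = I₁ cos²(22° − 12°) = 0.5 I₀ · cos²(10°) = 0.4849 I₀.
I₃ = I₂ cos²(52° − 22°) = 0.4849 I₀ · cos²(30°) = 0.3637 I₀.
After rotation:
Unpolarized light through the first polarizer → I₁ = ½ I₀, now polarized at 43°.
I₂ = I₁ cos²(22° − 43°) = 0.5 I₀ · cos²(21°) = 0.4358 I₀.
I₃ = I₂ cos²(52° − 22°) = 0.4358 I₀ · cos²(30°) = 0.3268 I₀.
Ratio = 0.3268 / 0.3637 = 0.8987.

I_new/I_old ≈ 0.899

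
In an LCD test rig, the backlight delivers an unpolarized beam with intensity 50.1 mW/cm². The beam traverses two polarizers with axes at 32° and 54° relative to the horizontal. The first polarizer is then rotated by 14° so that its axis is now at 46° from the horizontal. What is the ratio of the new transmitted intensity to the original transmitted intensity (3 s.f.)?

I_new/I_old ≈ 1.14

Before rotation:
Unpolarized light through the first polarizer → I₁ = ½ I₀, now polarized at 32°.
I₂ = I₁ cos²(54° − 32°) = 0.5 I₀ · cos²(22°) = 0.4298 I₀.
After rotation:
Unpolarized light through the first polarizer → I₁ = ½ I₀, now polarized at 46°.
I₂ = I₁ cos²(54° − 46°) = 0.5 I₀ · cos²(8°) = 0.4903 I₀.
Ratio = 0.4903 / 0.4298 = 1.141.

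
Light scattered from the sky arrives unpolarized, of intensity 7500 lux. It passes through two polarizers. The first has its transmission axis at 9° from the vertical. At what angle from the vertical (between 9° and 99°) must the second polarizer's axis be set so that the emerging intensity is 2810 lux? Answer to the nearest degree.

θ ≈ 39°

Unpolarized light through the first polarizer → I₁ = ½ I₀, now polarized at 9°.
Target fraction: 2810 / 7500 lux = 0.3747 of I₀.
Need I₂/I₀ = 0.3747, so cos²(θ − 9°) = 0.3747 / 0.5 = 0.7493.
θ − 9° = arccos(√0.7493) = 30.0°, giving θ ≈ 9 + 30.0 = 39.0°.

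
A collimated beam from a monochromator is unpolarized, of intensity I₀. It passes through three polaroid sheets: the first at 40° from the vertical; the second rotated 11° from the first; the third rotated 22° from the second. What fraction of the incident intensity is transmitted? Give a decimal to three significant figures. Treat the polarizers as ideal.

≈ 0.414 I₀

Unpolarized light through the first polarizer → I₁ = ½ I₀, now polarized at 40°.
I₂ = I₁ cos²(11°) = 0.5 · 0.9636 I₀ = 0.4818 I₀.
I₃ = I₂ cos²(22°) = 0.4818 · 0.8597 I₀ = 0.4142 I₀.
Transmitted fraction = 0.4142.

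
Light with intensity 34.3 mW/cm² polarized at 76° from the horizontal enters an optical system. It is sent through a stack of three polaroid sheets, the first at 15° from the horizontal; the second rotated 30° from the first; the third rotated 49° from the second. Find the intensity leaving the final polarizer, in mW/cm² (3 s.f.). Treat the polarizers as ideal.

I ≈ 2.60 mW/cm²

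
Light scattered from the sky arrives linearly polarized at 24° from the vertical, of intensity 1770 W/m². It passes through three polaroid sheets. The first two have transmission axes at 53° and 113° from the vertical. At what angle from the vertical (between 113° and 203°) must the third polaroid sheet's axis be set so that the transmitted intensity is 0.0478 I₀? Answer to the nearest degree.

θ ≈ 173°

I₁ = I₀ cos²(53° − 24°) = I₀ cos²(29°) = 0.765 I₀.
I₂ = I₁ cos²(113° − 53°) = 0.765 I₀ · cos²(60°) = 0.1912 I₀.
Need I₃/I₀ = 0.0478, so cos²(θ − 113°) = 0.0478 / 0.1912 = 0.2499.
θ − 113° = arccos(√0.2499) = 60.0°, giving θ ≈ 113 + 60.0 = 173.0°.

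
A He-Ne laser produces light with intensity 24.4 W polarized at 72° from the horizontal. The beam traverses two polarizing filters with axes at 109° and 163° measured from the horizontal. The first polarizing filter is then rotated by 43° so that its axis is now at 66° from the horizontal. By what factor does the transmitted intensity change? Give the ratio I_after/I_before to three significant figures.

I_new/I_old ≈ 0.0667

Before rotation:
I₁ = I₀ cos²(109° − 72°) = I₀ cos²(37°) = 0.6378 I₀.
I₂ = I₁ cos²(163° − 109°) = 0.6378 I₀ · cos²(54°) = 0.2204 I₀.
After rotation:
I₁ = I₀ cos²(66° − 72°) = I₀ cos²(6°) = 0.9891 I₀.
Angle between axes 1 and 2: 83°. I₂ = 0.9891 I₀ · cos²(83°) = 0.01469 I₀.
Ratio = 0.01469 / 0.2204 = 0.06666.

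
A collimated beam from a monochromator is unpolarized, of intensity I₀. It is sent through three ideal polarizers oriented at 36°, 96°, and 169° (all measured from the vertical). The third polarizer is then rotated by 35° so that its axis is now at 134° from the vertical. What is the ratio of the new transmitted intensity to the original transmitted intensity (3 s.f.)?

Before rotation:
Unpolarized light through the first polarizer → I₁ = ½ I₀, now polarized at 36°.
I₂ = I₁ cos²(96° − 36°) = 0.5 I₀ · cos²(60°) = 0.125 I₀.
I₃ = I₂ cos²(169° − 96°) = 0.125 I₀ · cos²(73°) = 0.01069 I₀.
After rotation:
Unpolarized light through the first polarizer → I₁ = ½ I₀, now polarized at 36°.
I₂ = I₁ cos²(96° − 36°) = 0.5 I₀ · cos²(60°) = 0.125 I₀.
I₃ = I₂ cos²(134° − 96°) = 0.125 I₀ · cos²(38°) = 0.07762 I₀.
Ratio = 0.07762 / 0.01069 = 7.264.

I_new/I_old ≈ 7.26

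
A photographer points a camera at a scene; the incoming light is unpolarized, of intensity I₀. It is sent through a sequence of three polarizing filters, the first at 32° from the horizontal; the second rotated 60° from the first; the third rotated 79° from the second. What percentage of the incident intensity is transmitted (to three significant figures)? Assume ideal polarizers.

≈ 0.455%

Unpolarized light through the first polarizer → I₁ = ½ I₀, now polarized at 32°.
I₂ = I₁ cos²(60°) = 0.5 · 0.25 I₀ = 0.125 I₀.
I₃ = I₂ cos²(79°) = 0.125 · 0.03641 I₀ = 0.004551 I₀.
That is 0.4551% of the incident intensity.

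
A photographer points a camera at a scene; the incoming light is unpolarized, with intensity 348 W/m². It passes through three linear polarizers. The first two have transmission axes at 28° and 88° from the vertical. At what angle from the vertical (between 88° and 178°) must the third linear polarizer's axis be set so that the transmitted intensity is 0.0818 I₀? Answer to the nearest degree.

θ ≈ 124°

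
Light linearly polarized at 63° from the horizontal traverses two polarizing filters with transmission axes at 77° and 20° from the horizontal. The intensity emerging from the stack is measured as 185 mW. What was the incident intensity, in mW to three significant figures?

I₁ = I₀ cos²(77° − 63°) = I₀ cos²(14°) = 0.9415 I₀.
I₂ = I₁ cos²(20° − 77°) = 0.9415 I₀ · cos²(57°) = 0.2793 I₀.
So 185 mW = 0.2793 I₀, giving I₀ = 185/0.2793 = 662.4 mW.

I₀ ≈ 662 mW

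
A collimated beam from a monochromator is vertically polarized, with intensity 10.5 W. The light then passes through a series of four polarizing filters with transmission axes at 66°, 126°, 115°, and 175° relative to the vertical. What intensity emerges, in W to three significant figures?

I₁ = 10.5 W · cos²(66°) = 1.737 W.
I₂ = I₁ · cos²(60°) = 1.737 · 0.25 = 0.4343 W.
I₃ = I₂ · cos²(11°) = 0.4343 · 0.9636 = 0.4185 W.
I₄ = I₃ · cos²(60°) = 0.4185 · 0.25 = 0.1046 W.

I ≈ 0.105 W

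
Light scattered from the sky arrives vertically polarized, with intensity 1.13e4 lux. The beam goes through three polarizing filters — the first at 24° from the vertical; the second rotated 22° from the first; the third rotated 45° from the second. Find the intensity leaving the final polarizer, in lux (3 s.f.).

I₁ = 1.13e4 lux · cos²(24°) = 9431 lux.
I₂ = I₁ · cos²(22°) = 9431 · 0.8597 = 8107 lux.
I₃ = I₂ · cos²(45°) = 8107 · 0.5 = 4054 lux.

I ≈ 4050 lux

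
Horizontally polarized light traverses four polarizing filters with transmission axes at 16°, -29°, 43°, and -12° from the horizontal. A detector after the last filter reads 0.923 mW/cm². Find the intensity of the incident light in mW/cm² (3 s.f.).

I₀ ≈ 63.6 mW/cm²

By Malus's law, I₁ = I₀ cos²(16° − 0°) = I₀ cos²(16°) = 0.924 I₀.
I₂ = I₁ cos²(-29° − 16°) = 0.924 I₀ · cos²(45°) = 0.462 I₀.
I₃ = I₂ cos²(43° + 29°) = 0.462 I₀ · cos²(72°) = 0.04412 I₀.
I₄ = I₃ cos²(-12° − 43°) = 0.04412 I₀ · cos²(55°) = 0.01451 I₀.
So 0.923 mW/cm² = 0.01451 I₀, giving I₀ = 0.923/0.01451 = 63.59 mW/cm².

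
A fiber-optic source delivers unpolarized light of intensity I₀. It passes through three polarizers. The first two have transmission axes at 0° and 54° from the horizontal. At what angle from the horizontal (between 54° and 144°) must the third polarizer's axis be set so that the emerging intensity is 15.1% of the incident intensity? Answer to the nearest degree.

θ ≈ 75°

Unpolarized light through the first polarizer → I₁ = ½ I₀, now polarized at 0°.
I₂ = I₁ cos²(54° − 0°) = 0.5 I₀ · cos²(54°) = 0.1727 I₀.
Need I₃/I₀ = 0.151, so cos²(θ − 54°) = 0.151 / 0.1727 = 0.8741.
θ − 54° = arccos(√0.8741) = 20.8°, giving θ ≈ 54 + 20.8 = 74.8°.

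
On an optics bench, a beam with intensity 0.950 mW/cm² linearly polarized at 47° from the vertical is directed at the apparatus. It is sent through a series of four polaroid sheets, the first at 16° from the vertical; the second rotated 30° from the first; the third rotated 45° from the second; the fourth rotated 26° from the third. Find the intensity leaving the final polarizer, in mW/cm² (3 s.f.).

I ≈ 0.211 mW/cm²

I₁ = 0.950 mW/cm² · cos²(31°) = 0.698 mW/cm².
I₂ = I₁ · cos²(30°) = 0.698 · 0.75 = 0.5235 mW/cm².
I₃ = I₂ · cos²(45°) = 0.5235 · 0.5 = 0.2617 mW/cm².
I₄ = I₃ · cos²(26°) = 0.2617 · 0.8078 = 0.2114 mW/cm².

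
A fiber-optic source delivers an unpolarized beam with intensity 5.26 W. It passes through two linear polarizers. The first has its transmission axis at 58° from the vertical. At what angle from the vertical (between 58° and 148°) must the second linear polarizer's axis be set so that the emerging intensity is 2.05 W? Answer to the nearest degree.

θ ≈ 86°

Unpolarized light through the first polarizer → I₁ = ½ I₀, now polarized at 58°.
Target fraction: 2.05 / 5.26 W = 0.3897 of I₀.
Need I₂/I₀ = 0.3897, so cos²(θ − 58°) = 0.3897 / 0.5 = 0.7795.
θ − 58° = arccos(√0.7795) = 28.0°, giving θ ≈ 58 + 28.0 = 86.0°.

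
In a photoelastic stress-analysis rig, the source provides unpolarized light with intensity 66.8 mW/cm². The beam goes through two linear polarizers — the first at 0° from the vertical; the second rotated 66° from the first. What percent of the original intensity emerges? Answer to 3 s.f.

≈ 8.27%

Unpolarized light through the first polarizer → I₁ = 66.8 mW/cm²/2 = 33.4 mW/cm², polarized at 0°.
I₂ = I₁ · cos²(66°) = 33.4 · 0.1654 = 5.526 mW/cm².
That is 8.272% of the incident intensity.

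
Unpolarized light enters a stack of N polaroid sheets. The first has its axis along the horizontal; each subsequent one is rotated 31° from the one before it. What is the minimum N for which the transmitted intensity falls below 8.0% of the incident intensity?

First polarizer halves the unpolarized light: factor 1/2.
Each further stage multiplies by cos²(31°) = 0.7347.
After N polarizers: T = 0.5·0.7347^(N−1). Require T < 0.080 ⇒ N−1 > ln(0.080/0.5)/ln(0.7347) = 5.95, so N−1 ≥ 6 and N = 7.
Check: N=7 gives T = 0.07866 < 0.080; N=6 gives T = 0.1071.

N = 7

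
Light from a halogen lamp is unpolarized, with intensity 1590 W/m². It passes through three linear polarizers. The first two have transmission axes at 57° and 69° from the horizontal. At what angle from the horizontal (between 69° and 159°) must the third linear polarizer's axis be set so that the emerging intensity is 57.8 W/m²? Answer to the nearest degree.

Unpolarized light through the first polarizer → I₁ = ½ I₀, now polarized at 57°.
I₂ = I₁ cos²(69° − 57°) = 0.5 I₀ · cos²(12°) = 0.4784 I₀.
Target fraction: 57.8 / 1590 W/m² = 0.03635 of I₀.
Need I₃/I₀ = 0.03635, so cos²(θ − 69°) = 0.03635 / 0.4784 = 0.07599.
θ − 69° = arccos(√0.07599) = 74.0°, giving θ ≈ 69 + 74.0 = 143.0°.

θ ≈ 143°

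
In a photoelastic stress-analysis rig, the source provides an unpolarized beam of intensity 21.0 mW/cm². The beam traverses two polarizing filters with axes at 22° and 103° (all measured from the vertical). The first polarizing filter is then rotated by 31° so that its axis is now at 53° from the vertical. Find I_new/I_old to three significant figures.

Before rotation:
Unpolarized light through the first polarizer → I₁ = ½ I₀, now polarized at 22°.
I₂ = I₁ cos²(103° − 22°) = 0.5 I₀ · cos²(81°) = 0.01224 I₀.
After rotation:
Unpolarized light through the first polarizer → I₁ = ½ I₀, now polarized at 53°.
I₂ = I₁ cos²(103° − 53°) = 0.5 I₀ · cos²(50°) = 0.2066 I₀.
Ratio = 0.2066 / 0.01224 = 16.88.

I_new/I_old ≈ 16.9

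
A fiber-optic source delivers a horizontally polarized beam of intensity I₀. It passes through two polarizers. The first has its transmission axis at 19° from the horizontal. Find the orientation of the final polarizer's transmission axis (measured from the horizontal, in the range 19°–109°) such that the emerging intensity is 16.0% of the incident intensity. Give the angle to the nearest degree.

θ ≈ 84°

By Malus's law, I₁ = I₀ cos²(19° − 0°) = I₀ cos²(19°) = 0.894 I₀.
Need I₂/I₀ = 0.16, so cos²(θ − 19°) = 0.16 / 0.894 = 0.179.
θ − 19° = arccos(√0.179) = 65.0°, giving θ ≈ 19 + 65.0 = 84.0°.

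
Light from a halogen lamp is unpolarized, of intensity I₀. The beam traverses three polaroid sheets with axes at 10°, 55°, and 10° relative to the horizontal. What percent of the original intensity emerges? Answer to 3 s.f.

≈ 12.5%

Unpolarized light through the first polarizer → I₁ = ½ I₀, now polarized at 10°.
I₂ = I₁ cos²(55° − 10°) = 0.5 I₀ · cos²(45°) = 0.25 I₀.
I₃ = I₂ cos²(10° − 55°) = 0.25 I₀ · cos²(45°) = 0.125 I₀.
That is 12.5% of the incident intensity.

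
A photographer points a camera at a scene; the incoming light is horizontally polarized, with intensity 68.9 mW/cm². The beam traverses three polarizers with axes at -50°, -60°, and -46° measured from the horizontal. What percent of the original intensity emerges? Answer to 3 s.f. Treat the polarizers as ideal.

≈ 37.7%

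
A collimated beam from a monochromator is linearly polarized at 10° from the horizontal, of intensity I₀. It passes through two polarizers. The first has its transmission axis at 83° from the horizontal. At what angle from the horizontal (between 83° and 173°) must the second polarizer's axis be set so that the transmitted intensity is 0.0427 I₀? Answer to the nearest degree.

By Malus's law, I₁ = I₀ cos²(83° − 10°) = I₀ cos²(73°) = 0.08548 I₀.
Need I₂/I₀ = 0.0427, so cos²(θ − 83°) = 0.0427 / 0.08548 = 0.4995.
θ − 83° = arccos(√0.4995) = 45.0°, giving θ ≈ 83 + 45.0 = 128.0°.

θ ≈ 128°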